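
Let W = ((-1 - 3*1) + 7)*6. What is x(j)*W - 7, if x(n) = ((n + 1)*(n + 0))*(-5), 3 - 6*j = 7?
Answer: 13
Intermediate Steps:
j = -⅔ (j = ½ - ⅙*7 = ½ - 7/6 = -⅔ ≈ -0.66667)
W = 18 (W = ((-1 - 3) + 7)*6 = (-4 + 7)*6 = 3*6 = 18)
x(n) = -5*n*(1 + n) (x(n) = ((1 + n)*n)*(-5) = (n*(1 + n))*(-5) = -5*n*(1 + n))
x(j)*W - 7 = -5*(-⅔)*(1 - ⅔)*18 - 7 = -5*(-⅔)*⅓*18 - 7 = (10/9)*18 - 7 = 20 - 7 = 13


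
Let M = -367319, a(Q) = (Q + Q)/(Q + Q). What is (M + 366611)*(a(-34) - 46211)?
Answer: 32716680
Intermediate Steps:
a(Q) = 1 (a(Q) = (2*Q)/((2*Q)) = (2*Q)*(1/(2*Q)) = 1)
(M + 366611)*(a(-34) - 46211) = (-367319 + 366611)*(1 - 46211) = -708*(-46210) = 32716680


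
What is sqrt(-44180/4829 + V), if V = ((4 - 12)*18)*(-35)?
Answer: 2*sqrt(29328907355)/4829 ≈ 70.928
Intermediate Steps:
V = 5040 (V = -8*18*(-35) = -144*(-35) = 5040)
sqrt(-44180/4829 + V) = sqrt(-44180/4829 + 5040) = sqrt(24293980/4829) = 2*sqrt(29328907355)/4829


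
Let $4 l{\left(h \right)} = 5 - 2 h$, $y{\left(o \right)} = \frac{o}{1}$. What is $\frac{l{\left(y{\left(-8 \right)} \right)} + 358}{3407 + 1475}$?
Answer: $\frac{1453}{19528} \approx 0.074406$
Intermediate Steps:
$y{\left(o \right)} = o$ ($y{\left(o \right)} = o 1 = o$)
$l{\left(h \right)} = \frac{5}{4} - \frac{h}{2}$ ($l{\left(h \right)} = \frac{5 - 2 h}{4} = \frac{5}{4} - \frac{h}{2}$)
$\frac{l{\left(y{\left(-8 \right)} \right)} + 358}{3407 + 1475} = \frac{\left(\frac{5}{4} - -4\right) + 358}{3407 + 1475} = \frac{\left(\frac{5}{4} + 4\right) + 358}{4882} = \left(\frac{21}{4} + 358\right) \frac{1}{4882} = \frac{1453}{4} \cdot \frac{1}{4882} = \frac{1453}{19528}$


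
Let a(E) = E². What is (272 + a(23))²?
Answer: 641601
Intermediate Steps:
(272 + a(23))² = (272 + 23²)² = (272 + 529)² = 801² = 641601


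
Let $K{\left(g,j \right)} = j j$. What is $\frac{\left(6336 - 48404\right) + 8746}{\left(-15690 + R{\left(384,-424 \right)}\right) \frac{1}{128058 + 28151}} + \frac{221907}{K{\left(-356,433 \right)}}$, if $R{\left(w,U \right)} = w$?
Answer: $\frac{487960222612132}{1434853317} \approx 3.4008 \cdot 10^{5}$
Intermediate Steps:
$K{\left(g,j \right)} = j^{2}$
$\frac{\left(6336 - 48404\right) + 8746}{\left(-15690 + R{\left(384,-424 \right)}\right) \frac{1}{128058 + 28151}} + \frac{221907}{K{\left(-356,433 \right)}} = \frac{\left(6336 - 48404\right) + 8746}{\left(-15690 + 384\right) \frac{1}{128058 + 28151}} + \frac{221907}{433^{2}} = \frac{-42068 + 8746}{\left(-15306\right) \frac{1}{156209}} + \frac{221907}{187489} = - \frac{33322}{\left(-15306\right) \frac{1}{156209}} + 221907 \cdot \frac{1}{187489} = - \frac{33322}{- \frac{15306}{156209}} + \frac{221907}{187489} = \left(-33322\right) \left(- \frac{156209}{15306}\right) + \frac{221907}{187489} = \frac{2602598149}{7653} + \frac{221907}{187489} = \frac{487960222612132}{1434853317}$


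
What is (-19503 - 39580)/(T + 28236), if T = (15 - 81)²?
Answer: -59083/32592 ≈ -1.8128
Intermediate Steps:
T = 4356 (T = (-66)² = 4356)
(-19503 - 39580)/(T + 28236) = (-19503 - 39580)/(4356 + 28236) = -59083/32592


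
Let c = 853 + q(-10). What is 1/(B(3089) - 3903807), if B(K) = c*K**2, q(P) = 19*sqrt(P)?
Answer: -I/(-8135354806*I + 181296499*sqrt(10)) ≈ 1.2231e-10 - 8.6196e-12*I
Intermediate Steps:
c = 853 + 19*I*sqrt(10) (c = 853 + 19*sqrt(-10) = 853 + 19*(I*sqrt(10)) = 853 + 19*I*sqrt(10) ≈ 853.0 + 60.083*I)
B(K) = K**2*(853 + 19*I*sqrt(10)) (B(K) = (853 + 19*I*sqrt(10))*K**2 = K**2*(853 + 19*I*sqrt(10)))
1/(B(3089) - 3903807) = 1/(3089**2*(853 + 19*I*sqrt(10)) - 3903807) = 1/(9541921*(853 + 19*I*sqrt(10)) - 3903807) = 1/((8139258613 + 181296499*I*sqrt(10)) - 3903807) = 1/(8135354806 + 181296499*I*sqrt(10))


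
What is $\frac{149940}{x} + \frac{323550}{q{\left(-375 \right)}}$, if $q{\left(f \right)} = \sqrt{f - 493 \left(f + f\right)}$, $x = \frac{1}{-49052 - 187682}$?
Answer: $-35495895960 + \frac{4314 \sqrt{591}}{197} \approx -3.5496 \cdot 10^{10}$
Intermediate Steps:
$x = - \frac{1}{236734}$ ($x = \frac{1}{-236734} = - \frac{1}{236734} \approx -4.2242 \cdot 10^{-6}$)
$q{\left(f \right)} = \sqrt{985} \sqrt{- f}$ ($q{\left(f \right)} = \sqrt{f - 493 \cdot 2 f} = \sqrt{f - 986 f} = \sqrt{- 985 f} = \sqrt{985} \sqrt{- f}$)
$\frac{149940}{x} + \frac{323550}{q{\left(-375 \right)}} = \frac{149940}{- \frac{1}{236734}} + \frac{323550}{\sqrt{985} \sqrt{\left(-1\right) \left(-375\right)}} = 149940 \left(-236734\right) + \frac{323550}{\sqrt{985} \sqrt{375}} = -35495895960 + \frac{323550}{\sqrt{985} \cdot 5 \sqrt{15}} = -35495895960 + \frac{323550}{25 \sqrt{591}} = -35495895960 + 323550 \frac{\sqrt{591}}{14775} = -35495895960 + \frac{4314 \sqrt{591}}{197}$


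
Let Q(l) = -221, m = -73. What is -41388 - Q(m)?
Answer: -41167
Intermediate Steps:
-41388 - Q(m) = -41388 - 1*(-221) = -41388 + 221 = -41167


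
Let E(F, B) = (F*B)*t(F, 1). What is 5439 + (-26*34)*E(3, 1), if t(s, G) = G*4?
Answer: -5169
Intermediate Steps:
t(s, G) = 4*G
E(F, B) = 4*B*F (E(F, B) = (F*B)*(4*1) = (B*F)*4 = 4*B*F)
5439 + (-26*34)*E(3, 1) = 5439 + (-26*34)*(4*1*3) = 5439 - 884*12 = 5439 - 10608 = -5169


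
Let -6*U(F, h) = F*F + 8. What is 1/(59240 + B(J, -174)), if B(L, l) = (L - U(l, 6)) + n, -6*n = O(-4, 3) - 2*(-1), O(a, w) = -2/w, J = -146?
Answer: 9/577270 ≈ 1.5591e-5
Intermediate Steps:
U(F, h) = -4/3 - F²/6 (U(F, h) = -(F*F + 8)/6 = -(F² + 8)/6 = -(8 + F²)/6 = -4/3 - F²/6)
n = -2/9 (n = -(-2/3 - 2*(-1))/6 = -(-2*⅓ + 2)/6 = -(-⅔ + 2)/6 = -⅙*4/3 = -2/9 ≈ -0.22222)
B(L, l) = 10/9 + L + l²/6 (B(L, l) = (L - (-4/3 - l²/6)) - 2/9 = (L + (4/3 + l²/6)) - 2/9 = (4/3 + L + l²/6) - 2/9 = 10/9 + L + l²/6)
1/(59240 + B(J, -174)) = 1/(59240 + (10/9 - 146 + (⅙)*(-174)²)) = 1/(59240 + (10/9 - 146 + (⅙)*30276)) = 1/(59240 + (10/9 - 146 + 5046)) = 1/(59240 + 44110/9) = 1/(577270/9) = 9/577270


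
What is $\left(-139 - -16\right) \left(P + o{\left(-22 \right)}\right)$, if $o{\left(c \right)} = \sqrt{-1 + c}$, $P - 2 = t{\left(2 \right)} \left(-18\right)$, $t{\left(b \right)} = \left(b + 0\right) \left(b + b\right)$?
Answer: $17466 - 123 i \sqrt{23} \approx 17466.0 - 589.89 i$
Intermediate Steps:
$t{\left(b \right)} = 2 b^{2}$ ($t{\left(b \right)} = b 2 b = 2 b^{2}$)
$P = -142$ ($P = 2 + 2 \cdot 2^{2} \left(-18\right) = 2 + 2 \cdot 4 \left(-18\right) = 2 + 8 \left(-18\right) = 2 - 144 = -142$)
$\left(-139 - -16\right) \left(P + o{\left(-22 \right)}\right) = \left(-139 - -16\right) \left(-142 + \sqrt{-1 - 22}\right) = \left(-139 + 16\right) \left(-142 + \sqrt{-23}\right) = - 123 \left(-142 + i \sqrt{23}\right) = 17466 - 123 i \sqrt{23}$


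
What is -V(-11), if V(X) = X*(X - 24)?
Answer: -385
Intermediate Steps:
V(X) = X*(-24 + X)
-V(-11) = -(-11)*(-24 - 11) = -(-11)*(-35) = -1*385 = -385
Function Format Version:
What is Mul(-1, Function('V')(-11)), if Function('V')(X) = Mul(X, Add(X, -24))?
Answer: -385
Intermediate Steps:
Function('V')(X) = Mul(X, Add(-24, X))
Mul(-1, Function('V')(-11)) = Mul(-1, Mul(-11, Add(-24, -11))) = Mul(-1, Mul(-11, -35)) = Mul(-1, 385) = -385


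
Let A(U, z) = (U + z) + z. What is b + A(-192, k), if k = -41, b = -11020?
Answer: -11294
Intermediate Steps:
A(U, z) = U + 2*z
b + A(-192, k) = -11020 + (-192 + 2*(-41)) = -11020 + (-192 - 82) = -11020 - 274 = -11294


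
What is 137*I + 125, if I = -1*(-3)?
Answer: 536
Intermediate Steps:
I = 3
137*I + 125 = 137*3 + 125 = 411 + 125 = 536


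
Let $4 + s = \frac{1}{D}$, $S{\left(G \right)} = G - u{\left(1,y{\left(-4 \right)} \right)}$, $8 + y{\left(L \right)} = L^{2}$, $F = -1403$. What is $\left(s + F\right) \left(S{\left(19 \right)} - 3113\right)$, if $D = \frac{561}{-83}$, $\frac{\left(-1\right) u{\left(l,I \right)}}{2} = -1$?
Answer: $\frac{814671120}{187} \approx 4.3565 \cdot 10^{6}$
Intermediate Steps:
$y{\left(L \right)} = -8 + L^{2}$
$u{\left(l,I \right)} = 2$ ($u{\left(l,I \right)} = \left(-2\right) \left(-1\right) = 2$)
$D = - \frac{561}{83}$ ($D = 561 \left(- \frac{1}{83}\right) = - \frac{561}{83} \approx -6.759$)
$S{\left(G \right)} = -2 + G$ ($S{\left(G \right)} = G - 2 = -2 + G$)
$s = - \frac{2327}{561}$ ($s = -4 + \frac{1}{- \frac{561}{83}} = -4 - \frac{83}{561} = - \frac{2327}{561} \approx -4.1479$)
$\left(s + F\right) \left(S{\left(19 \right)} - 3113\right) = \left(- \frac{2327}{561} - 1403\right) \left(\left(-2 + 19\right) - 3113\right) = - \frac{789410 \left(17 - 3113\right)}{561} = \left(- \frac{789410}{561}\right) \left(-3096\right) = \frac{814671120}{187}$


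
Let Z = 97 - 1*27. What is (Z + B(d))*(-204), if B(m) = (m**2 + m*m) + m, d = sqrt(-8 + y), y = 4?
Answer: -12648 - 408*I ≈ -12648.0 - 408.0*I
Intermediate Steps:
Z = 70 (Z = 97 - 27 = 70)
d = 2*I (d = sqrt(-8 + 4) = sqrt(-4) = 2*I ≈ 2.0*I)
B(m) = m + 2*m**2 (B(m) = (m**2 + m**2) + m = 2*m**2 + m = m + 2*m**2)
(Z + B(d))*(-204) = (70 + (2*I)*(1 + 2*(2*I)))*(-204) = (70 + (2*I)*(1 + 4*I))*(-204) = (70 + 2*I*(1 + 4*I))*(-204) = -14280 - 408*I*(1 + 4*I)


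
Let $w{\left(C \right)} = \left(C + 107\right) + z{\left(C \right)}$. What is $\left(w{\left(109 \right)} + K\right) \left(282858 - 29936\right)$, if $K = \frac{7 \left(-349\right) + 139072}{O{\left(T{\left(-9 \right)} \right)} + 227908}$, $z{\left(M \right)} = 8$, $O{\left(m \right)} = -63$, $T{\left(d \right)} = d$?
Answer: $\frac{12943007412098}{227845} \approx 5.6806 \cdot 10^{7}$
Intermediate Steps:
$w{\left(C \right)} = 115 + C$ ($w{\left(C \right)} = \left(C + 107\right) + 8 = \left(107 + C\right) + 8 = 115 + C$)
$K = \frac{136629}{227845}$ ($K = \frac{7 \left(-349\right) + 139072}{-63 + 227908} = \frac{-2443 + 139072}{227845} = 136629 \cdot \frac{1}{227845} = \frac{136629}{227845} \approx 0.59966$)
$\left(w{\left(109 \right)} + K\right) \left(282858 - 29936\right) = \left(\left(115 + 109\right) + \frac{136629}{227845}\right) \left(282858 - 29936\right) = \left(224 + \frac{136629}{227845}\right) 252922 = \frac{51173909}{227845} \cdot 252922 = \frac{12943007412098}{227845}$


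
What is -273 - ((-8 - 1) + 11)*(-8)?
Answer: -257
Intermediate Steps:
-273 - ((-8 - 1) + 11)*(-8) = -273 - (-9 + 11)*(-8) = -273 - 2*(-8) = -273 - 1*(-16) = -273 + 16 = -257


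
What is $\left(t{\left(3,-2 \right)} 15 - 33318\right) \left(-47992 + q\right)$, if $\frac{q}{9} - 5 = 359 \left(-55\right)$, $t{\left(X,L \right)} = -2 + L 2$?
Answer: $7538582016$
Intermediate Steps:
$t{\left(X,L \right)} = -2 + 2 L$
$q = -177660$ ($q = 45 + 9 \cdot 359 \left(-55\right) = 45 + 9 \left(-19745\right) = 45 - 177705 = -177660$)
$\left(t{\left(3,-2 \right)} 15 - 33318\right) \left(-47992 + q\right) = \left(\left(-2 + 2 \left(-2\right)\right) 15 - 33318\right) \left(-47992 - 177660\right) = \left(\left(-2 - 4\right) 15 - 33318\right) \left(-225652\right) = \left(\left(-6\right) 15 - 33318\right) \left(-225652\right) = \left(-90 - 33318\right) \left(-225652\right) = \left(-33408\right) \left(-225652\right) = 7538582016$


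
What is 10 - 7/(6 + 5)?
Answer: 103/11 ≈ 9.3636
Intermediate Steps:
10 - 7/(6 + 5) = 10 - 7/11 = 103/11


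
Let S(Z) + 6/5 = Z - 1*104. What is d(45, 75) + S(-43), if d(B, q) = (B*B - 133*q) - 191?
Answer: -41446/5 ≈ -8289.2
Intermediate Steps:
S(Z) = -526/5 + Z (S(Z) = -6/5 + (Z - 1*104) = -6/5 + (Z - 104) = -6/5 + (-104 + Z) = -526/5 + Z)
d(B, q) = -191 + B**2 - 133*q (d(B, q) = (B**2 - 133*q) - 191 = -191 + B**2 - 133*q)
d(45, 75) + S(-43) = (-191 + 45**2 - 133*75) + (-526/5 - 43) = (-191 + 2025 - 9975) - 741/5 = -8141 - 741/5 = -41446/5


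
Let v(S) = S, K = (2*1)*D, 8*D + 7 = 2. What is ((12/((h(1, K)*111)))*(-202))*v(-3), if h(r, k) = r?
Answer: 2424/37 ≈ 65.514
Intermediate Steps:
D = -5/8 (D = -7/8 + (1/8)*2 = -7/8 + 1/4 = -5/8 ≈ -0.62500)
K = -5/4 (K = (2*1)*(-5/8) = 2*(-5/8) = -5/4 ≈ -1.2500)
((12/((h(1, K)*111)))*(-202))*v(-3) = ((12/((1*111)))*(-202))*(-3) = ((12/111)*(-202))*(-3) = ((12*(1/111))*(-202))*(-3) = ((4/37)*(-202))*(-3) = -808/37*(-3) = 2424/37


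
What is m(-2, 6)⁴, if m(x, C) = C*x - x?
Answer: 10000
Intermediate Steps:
m(x, C) = -x + C*x
m(-2, 6)⁴ = (-2*(-1 + 6))⁴ = (-2*5)⁴ = (-10)⁴ = 10000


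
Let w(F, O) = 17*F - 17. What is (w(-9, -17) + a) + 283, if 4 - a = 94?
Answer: 23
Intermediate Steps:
a = -90 (a = 4 - 1*94 = 4 - 94 = -90)
w(F, O) = -17 + 17*F
(w(-9, -17) + a) + 283 = ((-17 + 17*(-9)) - 90) + 283 = ((-17 - 153) - 90) + 283 = (-170 - 90) + 283 = -260 + 283 = 23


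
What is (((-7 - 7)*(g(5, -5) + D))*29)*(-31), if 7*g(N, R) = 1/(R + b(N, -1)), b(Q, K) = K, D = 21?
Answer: 792019/3 ≈ 2.6401e+5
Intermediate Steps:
g(N, R) = 1/(7*(-1 + R)) (g(N, R) = 1/(7*(R - 1)) = 1/(7*(-1 + R)))
(((-7 - 7)*(g(5, -5) + D))*29)*(-31) = (((-7 - 7)*(1/(7*(-1 - 5)) + 21))*29)*(-31) = (-14*((⅐)/(-6) + 21)*29)*(-31) = (-14*((⅐)*(-⅙) + 21)*29)*(-31) = (-14*(-1/42 + 21)*29)*(-31) = (-14*881/42*29)*(-31) = -881/3*29*(-31) = -25549/3*(-31) = 792019/3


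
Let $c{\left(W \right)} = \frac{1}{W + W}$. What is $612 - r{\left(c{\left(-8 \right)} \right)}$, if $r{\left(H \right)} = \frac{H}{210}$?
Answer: $\frac{2056321}{3360} \approx 612.0$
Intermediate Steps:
$c{\left(W \right)} = \frac{1}{2 W}$
$r{\left(H \right)} = \frac{H}{210}$ ($r{\left(H \right)} = H \frac{1}{210} = \frac{H}{210}$)
$612 - r{\left(c{\left(-8 \right)} \right)} = 612 - \frac{\frac{1}{2} \frac{1}{-8}}{210} = 612 - \frac{\frac{1}{2} \left(- \frac{1}{8}\right)}{210} = 612 - \frac{1}{210} \left(- \frac{1}{16}\right) = 612 - - \frac{1}{3360} = 612 + \frac{1}{3360} = \frac{2056321}{3360}$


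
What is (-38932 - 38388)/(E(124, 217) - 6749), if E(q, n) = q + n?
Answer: 9665/801 ≈ 12.066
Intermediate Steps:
E(q, n) = n + q
(-38932 - 38388)/(E(124, 217) - 6749) = (-38932 - 38388)/((217 + 124) - 6749) = -77320/(341 - 6749) = -77320/(-6408) = -77320*(-1/6408) = 9665/801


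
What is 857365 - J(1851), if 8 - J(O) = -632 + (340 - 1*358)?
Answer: 856707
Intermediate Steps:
J(O) = 658 (J(O) = 8 - (-632 + (340 - 1*358)) = 8 - (-632 + (340 - 358)) = 8 - (-632 - 18) = 8 - 1*(-650) = 8 + 650 = 658)
857365 - J(1851) = 857365 - 1*658 = 857365 - 658 = 856707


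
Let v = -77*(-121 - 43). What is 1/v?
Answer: 1/12628 ≈ 7.9189e-5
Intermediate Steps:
v = 12628 (v = -77*(-164) = 12628)
1/v = 1/12628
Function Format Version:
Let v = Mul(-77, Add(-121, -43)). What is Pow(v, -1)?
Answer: Rational(1, 12628) ≈ 7.9189e-5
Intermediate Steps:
v = 12628 (v = Mul(-77, -164) = 12628)
Pow(v, -1) = Pow(12628, -1) = Rational(1, 12628)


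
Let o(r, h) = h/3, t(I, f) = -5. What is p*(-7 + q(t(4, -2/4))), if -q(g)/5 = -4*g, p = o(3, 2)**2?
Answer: -428/9 ≈ -47.556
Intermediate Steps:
o(r, h) = h/3 (o(r, h) = h*(1/3) = h/3)
p = 4/9 (p = ((1/3)*2)**2 = (2/3)**2 = 4/9 ≈ 0.44444)
q(g) = 20*g (q(g) = -(-20)*g = 20*g)
p*(-7 + q(t(4, -2/4))) = 4*(-7 + 20*(-5))/9 = 4*(-7 - 100)/9 = (4/9)*(-107) = -428/9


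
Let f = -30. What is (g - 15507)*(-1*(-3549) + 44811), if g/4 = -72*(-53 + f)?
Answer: 406078920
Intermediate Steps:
g = 23904 (g = 4*(-72*(-53 - 30)) = 4*(-72*(-83)) = 4*5976 = 23904)
(g - 15507)*(-1*(-3549) + 44811) = (23904 - 15507)*(-1*(-3549) + 44811) = 8397*(3549 + 44811) = 8397*48360 = 406078920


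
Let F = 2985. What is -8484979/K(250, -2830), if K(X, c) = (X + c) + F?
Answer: -8484979/405 ≈ -20951.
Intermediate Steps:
K(X, c) = 2985 + X + c (K(X, c) = (X + c) + 2985 = 2985 + X + c)
-8484979/K(250, -2830) = -8484979/(2985 + 250 - 2830) = -8484979/405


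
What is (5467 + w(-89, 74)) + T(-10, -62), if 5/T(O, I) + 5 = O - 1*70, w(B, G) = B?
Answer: 91425/17 ≈ 5377.9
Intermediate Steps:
T(O, I) = 5/(-75 + O) (T(O, I) = 5/(-5 + (O - 1*70)) = 5/(-5 + (O - 70)) = 5/(-5 + (-70 + O)) = 5/(-75 + O))
(5467 + w(-89, 74)) + T(-10, -62) = (5467 - 89) + 5/(-75 - 10) = 5378 + 5/(-85) = 5378 + 5*(-1/85) = 5378 - 1/17 = 91425/17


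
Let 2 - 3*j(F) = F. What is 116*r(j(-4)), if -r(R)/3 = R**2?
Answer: -1392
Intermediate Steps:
j(F) = 2/3 - F/3
r(R) = -3*R**2
116*r(j(-4)) = 116*(-3*(2/3 - 1/3*(-4))**2) = 116*(-3*(2/3 + 4/3)**2) = 116*(-3*2**2) = 116*(-3*4) = 116*(-12) = -1392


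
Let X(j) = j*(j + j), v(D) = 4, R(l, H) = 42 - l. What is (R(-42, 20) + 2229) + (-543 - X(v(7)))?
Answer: 1738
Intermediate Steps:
X(j) = 2*j² (X(j) = j*(2*j) = 2*j²)
(R(-42, 20) + 2229) + (-543 - X(v(7))) = ((42 - 1*(-42)) + 2229) + (-543 - 2*4²) = ((42 + 42) + 2229) + (-543 - 2*16) = (84 + 2229) + (-543 - 1*32) = 2313 + (-543 - 32) = 2313 - 575 = 1738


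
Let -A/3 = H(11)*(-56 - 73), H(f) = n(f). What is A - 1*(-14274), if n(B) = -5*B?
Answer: -7011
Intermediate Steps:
H(f) = -5*f
A = -21285 (A = -3*(-5*11)*(-56 - 73) = -(-165)*(-129) = -3*7095 = -21285)
A - 1*(-14274) = -21285 - 1*(-14274) = -21285 + 14274 = -7011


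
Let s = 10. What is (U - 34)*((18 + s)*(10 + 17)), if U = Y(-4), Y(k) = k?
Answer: -28728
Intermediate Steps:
U = -4
(U - 34)*((18 + s)*(10 + 17)) = (-4 - 34)*((18 + 10)*(10 + 17)) = -1064*27 = -38*756 = -28728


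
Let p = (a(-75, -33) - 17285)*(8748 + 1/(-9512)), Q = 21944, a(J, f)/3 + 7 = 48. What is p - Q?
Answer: -714137742139/4756 ≈ -1.5016e+8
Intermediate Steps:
a(J, f) = 123 (a(J, f) = -21 + 3*48 = -21 + 144 = 123)
p = -714033376475/4756 (p = (123 - 17285)*(8748 + 1/(-9512)) = -17162*(8748 - 1/9512) = -17162*83210975/9512 = -714033376475/4756 ≈ -1.5013e+8)
p - Q = -714033376475/4756 - 1*21944 = -714033376475/4756 - 21944 = -714137742139/4756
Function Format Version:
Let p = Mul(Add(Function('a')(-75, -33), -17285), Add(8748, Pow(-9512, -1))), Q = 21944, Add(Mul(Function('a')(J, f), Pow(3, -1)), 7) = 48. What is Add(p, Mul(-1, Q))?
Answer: Rational(-714137742139, 4756) ≈ -1.5016e+8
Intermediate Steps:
Function('a')(J, f) = 123 (Function('a')(J, f) = Add(-21, Mul(3, 48)) = Add(-21, 144) = 123)
p = Rational(-714033376475, 4756) (p = Mul(Add(123, -17285), Add(8748, Pow(-9512, -1))) = Mul(-17162, Add(8748, Rational(-1, 9512))) = Mul(-17162, Rational(83210975, 9512)) = Rational(-714033376475, 4756) ≈ -1.5013e+8)
Add(p, Mul(-1, Q)) = Add(Rational(-714033376475, 4756), Mul(-1, 21944)) = Add(Rational(-714033376475, 4756), -21944) = Rational(-714137742139, 4756)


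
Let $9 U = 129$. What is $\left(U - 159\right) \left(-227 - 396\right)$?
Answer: $\frac{270382}{3} \approx 90127.0$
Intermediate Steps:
$U = \frac{43}{3}$ ($U = \frac{1}{9} \cdot 129 = \frac{43}{3} \approx 14.333$)
$\left(U - 159\right) \left(-227 - 396\right) = \left(\frac{43}{3} - 159\right) \left(-227 - 396\right) = \left(- \frac{434}{3}\right) \left(-623\right) = \frac{270382}{3}$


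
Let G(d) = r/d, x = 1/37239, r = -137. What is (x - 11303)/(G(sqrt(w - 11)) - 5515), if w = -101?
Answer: 259989181114880/126855546081591 + 230660003968*I*sqrt(7)/126855546081591 ≈ 2.0495 + 0.0048107*I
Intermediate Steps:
x = 1/37239 ≈ 2.6854e-5
G(d) = -137/d
(x - 11303)/(G(sqrt(w - 11)) - 5515) = (1/37239 - 11303)/(-137/sqrt(-101 - 11) - 5515) = -420912416/(37239*(-137*(-I*sqrt(7)/28) - 5515)) = -420912416/(37239*(-(-137)*I*sqrt(7)/28 - 5515)) = -420912416/(37239*(137*I*sqrt(7)/28 - 5515)) = -420912416/(37239*(-5515 + 137*I*sqrt(7)/28))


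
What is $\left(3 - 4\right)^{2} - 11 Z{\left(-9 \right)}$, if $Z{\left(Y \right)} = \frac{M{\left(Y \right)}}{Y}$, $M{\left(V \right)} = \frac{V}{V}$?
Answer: $\frac{20}{9} \approx 2.2222$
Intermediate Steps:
$M{\left(V \right)} = 1$
$Z{\left(Y \right)} = \frac{1}{Y}$ ($Z{\left(Y \right)} = 1 \frac{1}{Y} = \frac{1}{Y}$)
$\left(3 - 4\right)^{2} - 11 Z{\left(-9 \right)} = \left(3 - 4\right)^{2} - \frac{11}{-9} = \left(-1\right)^{2} - - \frac{11}{9} = 1 + \frac{11}{9} = \frac{20}{9}$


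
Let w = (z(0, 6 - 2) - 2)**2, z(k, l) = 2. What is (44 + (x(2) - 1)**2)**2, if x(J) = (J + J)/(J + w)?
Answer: 2025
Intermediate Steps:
w = 0 (w = (2 - 2)**2 = 0**2 = 0)
x(J) = 2 (x(J) = (J + J)/(J + 0) = (2*J)/J = 2)
(44 + (x(2) - 1)**2)**2 = (44 + (2 - 1)**2)**2 = (44 + 1**2)**2 = (44 + 1)**2 = 45**2 = 2025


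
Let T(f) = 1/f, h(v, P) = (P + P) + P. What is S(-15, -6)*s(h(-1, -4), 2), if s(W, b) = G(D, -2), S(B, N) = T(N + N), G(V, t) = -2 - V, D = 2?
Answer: ⅓ ≈ 0.33333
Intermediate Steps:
h(v, P) = 3*P (h(v, P) = 2*P + P = 3*P)
S(B, N) = 1/(2*N) (S(B, N) = 1/(N + N) = 1/(2*N))
s(W, b) = -4 (s(W, b) = -2 - 1*2 = -2 - 2 = -4)
S(-15, -6)*s(h(-1, -4), 2) = ((½)/(-6))*(-4) = ((½)*(-⅙))*(-4) = -1/12*(-4) = ⅓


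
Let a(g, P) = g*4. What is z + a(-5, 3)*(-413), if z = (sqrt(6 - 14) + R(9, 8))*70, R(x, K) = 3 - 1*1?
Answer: 8400 + 140*I*sqrt(2) ≈ 8400.0 + 197.99*I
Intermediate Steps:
R(x, K) = 2 (R(x, K) = 3 - 1 = 2)
a(g, P) = 4*g
z = 140 + 140*I*sqrt(2) (z = (sqrt(6 - 14) + 2)*70 = (sqrt(-8) + 2)*70 = (2*I*sqrt(2) + 2)*70 = (2 + 2*I*sqrt(2))*70 = 140 + 140*I*sqrt(2) ≈ 140.0 + 197.99*I)
z + a(-5, 3)*(-413) = (140 + 140*I*sqrt(2)) + (4*(-5))*(-413) = (140 + 140*I*sqrt(2)) - 20*(-413) = (140 + 140*I*sqrt(2)) + 8260 = 8400 + 140*I*sqrt(2)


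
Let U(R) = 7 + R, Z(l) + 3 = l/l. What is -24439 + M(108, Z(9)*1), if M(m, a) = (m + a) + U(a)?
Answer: -24328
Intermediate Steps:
Z(l) = -2 (Z(l) = -3 + l/l = -3 + 1 = -2)
M(m, a) = 7 + m + 2*a (M(m, a) = (m + a) + (7 + a) = (a + m) + (7 + a) = 7 + m + 2*a)
-24439 + M(108, Z(9)*1) = -24439 + (7 + 108 + 2*(-2*1)) = -24439 + (7 + 108 + 2*(-2)) = -24439 + (7 + 108 - 4) = -24439 + 111 = -24328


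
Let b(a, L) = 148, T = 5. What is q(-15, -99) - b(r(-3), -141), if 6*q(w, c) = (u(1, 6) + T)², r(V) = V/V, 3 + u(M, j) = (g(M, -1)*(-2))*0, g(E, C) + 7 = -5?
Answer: -442/3 ≈ -147.33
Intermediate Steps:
g(E, C) = -12 (g(E, C) = -7 - 5 = -12)
u(M, j) = -3 (u(M, j) = -3 - 12*(-2)*0 = -3 + 24*0 = -3 + 0 = -3)
r(V) = 1
q(w, c) = ⅔ (q(w, c) = (-3 + 5)²/6 = (⅙)*2² = (⅙)*4 = ⅔)
q(-15, -99) - b(r(-3), -141) = ⅔ - 1*148 = ⅔ - 148 = -442/3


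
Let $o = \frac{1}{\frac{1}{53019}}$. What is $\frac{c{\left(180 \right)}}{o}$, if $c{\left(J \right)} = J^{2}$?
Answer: $\frac{3600}{5891} \approx 0.6111$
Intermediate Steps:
$o = 53019$ ($o = \frac{1}{\frac{1}{53019}} = 53019$)
$\frac{c{\left(180 \right)}}{o} = \frac{180^{2}}{53019} = 32400 \cdot \frac{1}{53019} = \frac{3600}{5891}$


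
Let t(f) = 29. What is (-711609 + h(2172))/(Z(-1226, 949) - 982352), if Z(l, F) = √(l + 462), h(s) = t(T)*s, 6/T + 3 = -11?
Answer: 53097844716/80417954389 + 216207*I*√191/160835908778 ≈ 0.66027 + 1.8578e-5*I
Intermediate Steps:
T = -3/7 (T = 6/(-3 - 11) = 6/(-14) = 6*(-1/14) = -3/7 ≈ -0.42857)
h(s) = 29*s
Z(l, F) = √(462 + l)
(-711609 + h(2172))/(Z(-1226, 949) - 982352) = (-711609 + 29*2172)/(√(462 - 1226) - 982352) = (-711609 + 62988)/(√(-764) - 982352) = -648621/(2*I*√191 - 982352) = -648621/(-982352 + 2*I*√191)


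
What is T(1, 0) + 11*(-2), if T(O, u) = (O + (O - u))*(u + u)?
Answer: -22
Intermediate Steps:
T(O, u) = 2*u*(-u + 2*O) (T(O, u) = (-u + 2*O)*(2*u) = 2*u*(-u + 2*O))
T(1, 0) + 11*(-2) = 2*0*(-1*0 + 2*1) + 11*(-2) = 2*0*(0 + 2) - 22 = 2*0*2 - 22 = 0 - 22 = -22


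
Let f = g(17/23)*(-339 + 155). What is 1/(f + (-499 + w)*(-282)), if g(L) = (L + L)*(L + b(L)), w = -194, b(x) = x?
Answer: 23/4485550 ≈ 5.1276e-6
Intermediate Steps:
g(L) = 4*L² (g(L) = (L + L)*(L + L) = (2*L)*(2*L) = 4*L²)
f = -9248/23 (f = (4*(17/23)²)*(-339 + 155) = (4*(17*(1/23))²)*(-184) = (4*(17/23)²)*(-184) = (4*(289/529))*(-184) = (1156/529)*(-184) = -9248/23 ≈ -402.09)
1/(f + (-499 + w)*(-282)) = 1/(-9248/23 + (-499 - 194)*(-282)) = 1/(-9248/23 - 693*(-282)) = 1/(-9248/23 + 195426) = 1/(4485550/23) = 23/4485550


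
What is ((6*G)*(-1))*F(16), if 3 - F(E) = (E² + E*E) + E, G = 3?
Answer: 9450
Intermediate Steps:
F(E) = 3 - E - 2*E² (F(E) = 3 - ((E² + E*E) + E) = 3 - ((E² + E²) + E) = 3 - (2*E² + E) = 3 - (E + 2*E²) = 3 + (-E - 2*E²) = 3 - E - 2*E²)
((6*G)*(-1))*F(16) = ((6*3)*(-1))*(3 - 1*16 - 2*16²) = (18*(-1))*(3 - 16 - 2*256) = -18*(3 - 16 - 512) = -18*(-525) = 9450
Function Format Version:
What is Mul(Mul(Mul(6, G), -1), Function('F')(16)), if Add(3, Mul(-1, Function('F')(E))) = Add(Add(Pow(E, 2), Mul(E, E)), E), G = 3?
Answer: 9450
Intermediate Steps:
Function('F')(E) = Add(3, Mul(-1, E), Mul(-2, Pow(E, 2))) (Function('F')(E) = Add(3, Mul(-1, Add(Add(Pow(E, 2), Mul(E, E)), E))) = Add(3, Mul(-1, Add(Add(Pow(E, 2), Pow(E, 2)), E))) = Add(3, Mul(-1, Add(Mul(2, Pow(E, 2)), E))) = Add(3, Mul(-1, Add(E, Mul(2, Pow(E, 2))))) = Add(3, Add(Mul(-1, E), Mul(-2, Pow(E, 2)))) = Add(3, Mul(-1, E), Mul(-2, Pow(E, 2))))
Mul(Mul(Mul(6, G), -1), Function('F')(16)) = Mul(Mul(Mul(6, 3), -1), Add(3, Mul(-1, 16), Mul(-2, Pow(16, 2)))) = Mul(Mul(18, -1), Add(3, -16, Mul(-2, 256))) = Mul(-18, Add(3, -16, -512)) = Mul(-18, -525) = 9450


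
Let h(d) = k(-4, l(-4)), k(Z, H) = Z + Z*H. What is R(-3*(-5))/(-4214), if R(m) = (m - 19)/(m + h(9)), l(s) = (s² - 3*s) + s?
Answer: -2/179095 ≈ -1.1167e-5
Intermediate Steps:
l(s) = s² - 2*s
k(Z, H) = Z + H*Z
h(d) = -100 (h(d) = -4*(1 - 4*(-2 - 4)) = -4*(1 - 4*(-6)) = -4*(1 + 24) = -4*25 = -100)
R(m) = (-19 + m)/(-100 + m) (R(m) = (m - 19)/(m - 100) = (-19 + m)/(-100 + m))
R(-3*(-5))/(-4214) = ((-19 - 3*(-5))/(-100 - 3*(-5)))/(-4214) = ((-19 + 15)/(-100 + 15))*(-1/4214) = (-4/(-85))*(-1/4214) = -1/85*(-4)*(-1/4214) = (4/85)*(-1/4214) = -2/179095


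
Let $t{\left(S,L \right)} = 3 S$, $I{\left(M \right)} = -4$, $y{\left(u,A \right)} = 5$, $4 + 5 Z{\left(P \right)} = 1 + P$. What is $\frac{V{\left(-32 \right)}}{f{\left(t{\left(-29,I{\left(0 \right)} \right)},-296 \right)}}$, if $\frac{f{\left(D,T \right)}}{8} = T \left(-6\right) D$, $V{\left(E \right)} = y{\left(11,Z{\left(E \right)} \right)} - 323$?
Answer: $\frac{53}{206016} \approx 0.00025726$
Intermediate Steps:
$Z{\left(P \right)} = - \frac{3}{5} + \frac{P}{5}$ ($Z{\left(P \right)} = - \frac{4}{5} + \frac{1 + P}{5} = - \frac{4}{5} + \left(\frac{1}{5} + \frac{P}{5}\right) = - \frac{3}{5} + \frac{P}{5}$)
$V{\left(E \right)} = -318$ ($V{\left(E \right)} = 5 - 323 = -318$)
$f{\left(D,T \right)} = - 48 D T$ ($f{\left(D,T \right)} = 8 T \left(-6\right) D = 8 - 6 T D = 8 \left(- 6 D T\right) = - 48 D T$)
$\frac{V{\left(-32 \right)}}{f{\left(t{\left(-29,I{\left(0 \right)} \right)},-296 \right)}} = - \frac{318}{\left(-48\right) 3 \left(-29\right) \left(-296\right)} = - \frac{318}{\left(-48\right) \left(-87\right) \left(-296\right)} = - \frac{318}{-1236096} = \left(-318\right) \left(- \frac{1}{1236096}\right) = \frac{53}{206016}$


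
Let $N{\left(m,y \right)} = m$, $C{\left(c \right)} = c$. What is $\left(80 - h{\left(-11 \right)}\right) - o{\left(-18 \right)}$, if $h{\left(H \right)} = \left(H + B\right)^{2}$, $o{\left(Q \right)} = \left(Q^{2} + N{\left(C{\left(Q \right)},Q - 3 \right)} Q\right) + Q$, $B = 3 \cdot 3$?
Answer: $-554$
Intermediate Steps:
$B = 9$
$o{\left(Q \right)} = Q + 2 Q^{2}$ ($o{\left(Q \right)} = \left(Q^{2} + Q Q\right) + Q = \left(Q^{2} + Q^{2}\right) + Q = 2 Q^{2} + Q = Q + 2 Q^{2}$)
$h{\left(H \right)} = \left(9 + H\right)^{2}$ ($h{\left(H \right)} = \left(H + 9\right)^{2} = \left(9 + H\right)^{2}$)
$\left(80 - h{\left(-11 \right)}\right) - o{\left(-18 \right)} = \left(80 - \left(9 - 11\right)^{2}\right) - - 18 \left(1 + 2 \left(-18\right)\right) = \left(80 - \left(-2\right)^{2}\right) - - 18 \left(1 - 36\right) = \left(80 - 4\right) - \left(-18\right) \left(-35\right) = \left(80 - 4\right) - 630 = 76 - 630 = -554$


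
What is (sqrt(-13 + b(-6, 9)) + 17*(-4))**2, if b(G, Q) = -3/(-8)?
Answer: (272 - I*sqrt(202))**2/16 ≈ 4611.4 - 483.23*I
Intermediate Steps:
b(G, Q) = 3/8 (b(G, Q) = -3*(-1/8) = 3/8)
(sqrt(-13 + b(-6, 9)) + 17*(-4))**2 = (sqrt(-13 + 3/8) + 17*(-4))**2 = (sqrt(-101/8) - 68)**2 = (I*sqrt(202)/4 - 68)**2 = (-68 + I*sqrt(202)/4)**2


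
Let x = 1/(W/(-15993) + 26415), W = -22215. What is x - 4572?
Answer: -643855415109/140825770 ≈ -4572.0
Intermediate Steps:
x = 5331/140825770 (x = 1/(-22215/(-15993) + 26415) = 1/(-22215*(-1/15993) + 26415) = 1/(7405/5331 + 26415) = 1/(140825770/5331) = 5331/140825770 ≈ 3.7855e-5)
x - 4572 = 5331/140825770 - 4572 = -643855415109/140825770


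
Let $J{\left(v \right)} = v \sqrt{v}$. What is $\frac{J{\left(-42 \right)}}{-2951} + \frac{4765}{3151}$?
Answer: $\frac{4765}{3151} + \frac{42 i \sqrt{42}}{2951} \approx 1.5122 + 0.092237 i$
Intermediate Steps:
$J{\left(v \right)} = v^{\frac{3}{2}}$
$\frac{J{\left(-42 \right)}}{-2951} + \frac{4765}{3151} = \frac{\left(-42\right)^{\frac{3}{2}}}{-2951} + \frac{4765}{3151} = - 42 i \sqrt{42} \left(- \frac{1}{2951}\right) + 4765 \cdot \frac{1}{3151} = \frac{42 i \sqrt{42}}{2951} + \frac{4765}{3151} = \frac{4765}{3151} + \frac{42 i \sqrt{42}}{2951}$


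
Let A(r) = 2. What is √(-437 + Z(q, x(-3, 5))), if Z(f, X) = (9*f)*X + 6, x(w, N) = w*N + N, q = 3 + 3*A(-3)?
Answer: I*√1241 ≈ 35.228*I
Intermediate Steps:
q = 9 (q = 3 + 3*2 = 3 + 6 = 9)
x(w, N) = N + N*w (x(w, N) = N*w + N = N + N*w)
Z(f, X) = 6 + 9*X*f (Z(f, X) = 9*X*f + 6 = 6 + 9*X*f)
√(-437 + Z(q, x(-3, 5))) = √(-437 + (6 + 9*(5*(1 - 3))*9)) = √(-437 + (6 + 9*(5*(-2))*9)) = √(-437 + (6 + 9*(-10)*9)) = √(-437 + (6 - 810)) = √(-437 - 804) = √(-1241) = I*√1241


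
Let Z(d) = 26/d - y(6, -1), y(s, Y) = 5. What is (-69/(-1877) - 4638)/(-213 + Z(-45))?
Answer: 391745565/18462172 ≈ 21.219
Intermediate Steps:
Z(d) = -5 + 26/d (Z(d) = 26/d - 1*5 = 26/d - 5 = -5 + 26/d)
(-69/(-1877) - 4638)/(-213 + Z(-45)) = (-69/(-1877) - 4638)/(-213 + (-5 + 26/(-45))) = (-69*(-1/1877) - 4638)/(-213 + (-5 + 26*(-1/45))) = (69/1877 - 4638)/(-213 + (-5 - 26/45)) = -8705457/(1877*(-213 - 251/45)) = -8705457/(1877*(-9836/45)) = -8705457/1877*(-45/9836) = 391745565/18462172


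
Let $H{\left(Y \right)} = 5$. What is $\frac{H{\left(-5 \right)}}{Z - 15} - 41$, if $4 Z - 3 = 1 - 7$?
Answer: $- \frac{2603}{63} \approx -41.317$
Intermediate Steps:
$Z = - \frac{3}{4}$ ($Z = \frac{3}{4} + \frac{1 - 7}{4} = \frac{3}{4} + \frac{1}{4} \left(-6\right) = \frac{3}{4} - \frac{3}{2} = - \frac{3}{4} \approx -0.75$)
$\frac{H{\left(-5 \right)}}{Z - 15} - 41 = \frac{5}{- \frac{3}{4} - 15} - 41 = \frac{5}{- \frac{63}{4}} - 41 = 5 \left(- \frac{4}{63}\right) - 41 = - \frac{20}{63} - 41 = - \frac{2603}{63}$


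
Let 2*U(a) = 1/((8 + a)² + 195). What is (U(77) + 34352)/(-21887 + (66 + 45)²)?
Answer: -509783681/141959440 ≈ -3.5911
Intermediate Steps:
U(a) = 1/(2*(195 + (8 + a)²)) (U(a) = 1/(2*((8 + a)² + 195)) = 1/(2*(195 + (8 + a)²)))
(U(77) + 34352)/(-21887 + (66 + 45)²) = (1/(2*(195 + (8 + 77)²)) + 34352)/(-21887 + (66 + 45)²) = (1/(2*(195 + 85²)) + 34352)/(-21887 + 111²) = (1/(2*(195 + 7225)) + 34352)/(-21887 + 12321) = ((½)/7420 + 34352)/(-9566) = ((½)*(1/7420) + 34352)*(-1/9566) = (1/14840 + 34352)*(-1/9566) = (509783681/14840)*(-1/9566) = -509783681/141959440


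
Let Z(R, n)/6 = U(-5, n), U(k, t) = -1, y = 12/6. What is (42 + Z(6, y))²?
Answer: 1296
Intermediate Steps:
y = 2 (y = 12*(⅙) = 2)
Z(R, n) = -6 (Z(R, n) = 6*(-1) = -6)
(42 + Z(6, y))² = (42 - 6)² = 36² = 1296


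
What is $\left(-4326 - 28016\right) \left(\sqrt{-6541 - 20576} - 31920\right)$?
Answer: $1032356640 - 97026 i \sqrt{3013} \approx 1.0324 \cdot 10^{9} - 5.3258 \cdot 10^{6} i$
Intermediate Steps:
$\left(-4326 - 28016\right) \left(\sqrt{-6541 - 20576} - 31920\right) = - 32342 \left(\sqrt{-27117} - 31920\right) = - 32342 \left(3 i \sqrt{3013} - 31920\right) = - 32342 \left(-31920 + 3 i \sqrt{3013}\right) = 1032356640 - 97026 i \sqrt{3013}$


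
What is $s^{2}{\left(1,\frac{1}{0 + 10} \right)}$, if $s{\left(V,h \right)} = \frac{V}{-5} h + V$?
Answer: $\frac{2401}{2500} \approx 0.9604$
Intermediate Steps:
$s{\left(V,h \right)} = V - \frac{V h}{5}$ ($s{\left(V,h \right)} = - \frac{V}{5} h + V = - \frac{V h}{5} + V = V - \frac{V h}{5}$)
$s^{2}{\left(1,\frac{1}{0 + 10} \right)} = \left(\frac{1}{5} \cdot 1 \left(5 - \frac{1}{0 + 10}\right)\right)^{2} = \left(\frac{1}{5} \cdot 1 \left(5 - \frac{1}{10}\right)\right)^{2} = \left(\frac{1}{5} \cdot 1 \cdot \frac{49}{10}\right)^{2} = \left(\frac{49}{50}\right)^{2} = \frac{2401}{2500}$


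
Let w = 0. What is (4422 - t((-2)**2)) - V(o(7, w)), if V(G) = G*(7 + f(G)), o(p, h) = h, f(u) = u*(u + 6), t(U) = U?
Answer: 4418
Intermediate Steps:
f(u) = u*(6 + u)
V(G) = G*(7 + G*(6 + G))
(4422 - t((-2)**2)) - V(o(7, w)) = (4422 - 1*(-2)**2) - 0*(7 + 0*(6 + 0)) = (4422 - 1*4) - 0*(7 + 0*6) = (4422 - 4) - 0*(7 + 0) = 4418 - 0*7 = 4418 - 1*0 = 4418 + 0 = 4418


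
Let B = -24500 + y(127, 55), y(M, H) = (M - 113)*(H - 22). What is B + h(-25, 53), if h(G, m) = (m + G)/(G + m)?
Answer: -24037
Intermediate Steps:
y(M, H) = (-113 + M)*(-22 + H)
B = -24038 (B = -24500 + (2486 - 113*55 - 22*127 + 55*127) = -24500 + (2486 - 6215 - 2794 + 6985) = -24500 + 462 = -24038)
h(G, m) = 1 (h(G, m) = (G + m)/(G + m) = 1)
B + h(-25, 53) = -24038 + 1 = -24037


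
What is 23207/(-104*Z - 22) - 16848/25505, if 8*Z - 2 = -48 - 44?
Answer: 572553031/29279740 ≈ 19.555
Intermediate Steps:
Z = -45/4 (Z = 1/4 + (-48 - 44)/8 = 1/4 + (1/8)*(-92) = 1/4 - 23/2 = -45/4 ≈ -11.250)
23207/(-104*Z - 22) - 16848/25505 = 23207/(-104*(-45/4) - 22) - 16848/25505 = 23207/(1170 - 22) - 16848*1/25505 = 23207/1148 - 16848/25505 = 572553031/29279740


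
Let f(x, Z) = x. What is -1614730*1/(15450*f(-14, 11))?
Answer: 161473/21630 ≈ 7.4652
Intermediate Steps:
-1614730*1/(15450*f(-14, 11)) = -1614730/(-14*103*150) = -1614730/((-1442*150)) = -1614730/(-216300) = -1614730*(-1/216300) = 161473/21630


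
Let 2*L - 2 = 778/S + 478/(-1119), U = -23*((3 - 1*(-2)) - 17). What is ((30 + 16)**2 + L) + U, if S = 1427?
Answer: 3821267747/1596813 ≈ 2393.1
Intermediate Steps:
U = 276 (U = -23*((3 + 2) - 17) = -23*(5 - 17) = -23*(-12) = 276)
L = 1691051/1596813 (L = 1 + (778/1427 + 478/(-1119))/2 = 1 + (778*(1/1427) + 478*(-1/1119))/2 = 1 + (778/1427 - 478/1119)/2 = 1 + (1/2)*(188476/1596813) = 1 + 94238/1596813 = 1691051/1596813 ≈ 1.0590)
((30 + 16)**2 + L) + U = ((30 + 16)**2 + 1691051/1596813) + 276 = (46**2 + 1691051/1596813) + 276 = (2116 + 1691051/1596813) + 276 = 3380547359/1596813 + 276 = 3821267747/1596813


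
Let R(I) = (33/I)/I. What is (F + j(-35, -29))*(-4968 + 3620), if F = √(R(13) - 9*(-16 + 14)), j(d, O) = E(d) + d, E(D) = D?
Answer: 94360 - 6740*√123/13 ≈ 88610.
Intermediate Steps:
R(I) = 33/I²
j(d, O) = 2*d (j(d, O) = d + d = 2*d)
F = 5*√123/13 (F = √(33/13² - 9*(-16 + 14)) = √(33*(1/169) - 9*(-2)) = √(33/169 + 18) = √(3075/169) = 5*√123/13 ≈ 4.2656)
(F + j(-35, -29))*(-4968 + 3620) = (5*√123/13 + 2*(-35))*(-4968 + 3620) = (5*√123/13 - 70)*(-1348) = (-70 + 5*√123/13)*(-1348) = 94360 - 6740*√123/13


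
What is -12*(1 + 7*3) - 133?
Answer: -397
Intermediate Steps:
-12*(1 + 7*3) - 133 = -12*(1 + 21) - 133 = -12*22 - 133 = -264 - 133 = -397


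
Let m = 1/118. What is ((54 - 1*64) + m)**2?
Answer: 1390041/13924 ≈ 99.831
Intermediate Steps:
m = 1/118 ≈ 0.0084746
((54 - 1*64) + m)**2 = ((54 - 1*64) + 1/118)**2 = ((54 - 64) + 1/118)**2 = (-10 + 1/118)**2 = (-1179/118)**2 = 1390041/13924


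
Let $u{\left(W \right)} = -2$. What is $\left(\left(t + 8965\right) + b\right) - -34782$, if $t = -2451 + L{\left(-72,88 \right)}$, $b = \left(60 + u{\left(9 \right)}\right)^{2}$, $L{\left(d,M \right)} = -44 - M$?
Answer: $44528$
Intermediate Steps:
$b = 3364$ ($b = \left(60 - 2\right)^{2} = 58^{2} = 3364$)
$t = -2583$ ($t = -2451 - 132 = -2583$)
$\left(\left(t + 8965\right) + b\right) - -34782 = \left(\left(-2583 + 8965\right) + 3364\right) - -34782 = \left(6382 + 3364\right) + 34782 = 9746 + 34782 = 44528$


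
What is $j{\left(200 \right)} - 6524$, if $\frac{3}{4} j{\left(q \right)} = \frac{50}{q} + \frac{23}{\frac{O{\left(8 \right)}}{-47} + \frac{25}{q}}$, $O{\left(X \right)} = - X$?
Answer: $- \frac{2137789}{333} \approx -6419.8$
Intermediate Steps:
$j{\left(q \right)} = \frac{92}{3 \left(\frac{8}{47} + \frac{25}{q}\right)} + \frac{200}{3 q}$ ($j{\left(q \right)} = \frac{4 \left(\frac{50}{q} + \frac{23}{\frac{\left(-1\right) 8}{-47} + \frac{25}{q}}\right)}{3} = \frac{4 \left(\frac{50}{q} + \frac{23}{\left(-8\right) \left(- \frac{1}{47}\right) + \frac{25}{q}}\right)}{3} = \frac{4 \left(\frac{50}{q} + \frac{23}{\frac{8}{47} + \frac{25}{q}}\right)}{3} = \frac{4 \left(\frac{23}{\frac{8}{47} + \frac{25}{q}} + \frac{50}{q}\right)}{3} = \frac{92}{3 \left(\frac{8}{47} + \frac{25}{q}\right)} + \frac{200}{3 q}$)
$j{\left(200 \right)} - 6524 = \frac{4 \left(58750 + 400 \cdot 200 + 1081 \cdot 200^{2}\right)}{3 \cdot 200 \left(1175 + 8 \cdot 200\right)} - 6524 = \frac{4}{3} \cdot \frac{1}{200} \frac{1}{1175 + 1600} \left(58750 + 80000 + 1081 \cdot 40000\right) - 6524 = \frac{4}{3} \cdot \frac{1}{200} \cdot \frac{1}{2775} \left(58750 + 80000 + 43240000\right) - 6524 = \frac{4}{3} \cdot \frac{1}{200} \cdot \frac{1}{2775} \cdot 43378750 - 6524 = \frac{34703}{333} - 6524 = - \frac{2137789}{333}$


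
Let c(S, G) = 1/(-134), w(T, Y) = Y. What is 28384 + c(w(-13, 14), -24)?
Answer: 3803455/134 ≈ 28384.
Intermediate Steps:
c(S, G) = -1/134
28384 + c(w(-13, 14), -24) = 28384 - 1/134 = 3803455/134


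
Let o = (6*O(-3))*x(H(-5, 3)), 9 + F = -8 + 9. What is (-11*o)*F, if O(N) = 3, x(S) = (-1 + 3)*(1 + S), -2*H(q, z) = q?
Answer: 11088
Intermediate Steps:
H(q, z) = -q/2
x(S) = 2 + 2*S (x(S) = 2*(1 + S) = 2 + 2*S)
F = -8 (F = -9 + (-8 + 9) = -9 + 1 = -8)
o = 126 (o = (6*3)*(2 + 2*(-1/2*(-5))) = 18*(2 + 2*(5/2)) = 18*(2 + 5) = 18*7 = 126)
(-11*o)*F = -11*126*(-8) = -1386*(-8) = 11088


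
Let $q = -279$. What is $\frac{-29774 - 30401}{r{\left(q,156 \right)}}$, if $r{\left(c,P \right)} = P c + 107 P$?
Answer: $\frac{60175}{26832} \approx 2.2427$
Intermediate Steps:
$r{\left(c,P \right)} = 107 P + P c$
$\frac{-29774 - 30401}{r{\left(q,156 \right)}} = \frac{-29774 - 30401}{156 \left(107 - 279\right)} = \frac{-29774 - 30401}{156 \left(-172\right)} = - \frac{60175}{-26832} = \left(-60175\right) \left(- \frac{1}{26832}\right) = \frac{60175}{26832}$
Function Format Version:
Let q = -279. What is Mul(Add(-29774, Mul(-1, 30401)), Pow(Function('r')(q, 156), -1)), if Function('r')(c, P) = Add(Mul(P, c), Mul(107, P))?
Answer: Rational(60175, 26832) ≈ 2.2427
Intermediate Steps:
Function('r')(c, P) = Add(Mul(107, P), Mul(P, c))
Mul(Add(-29774, Mul(-1, 30401)), Pow(Function('r')(q, 156), -1)) = Mul(Add(-29774, Mul(-1, 30401)), Pow(Mul(156, Add(107, -279)), -1)) = Mul(Add(-29774, -30401), Pow(Mul(156, -172), -1)) = Mul(-60175, Pow(-26832, -1)) = Mul(-60175, Rational(-1, 26832)) = Rational(60175, 26832)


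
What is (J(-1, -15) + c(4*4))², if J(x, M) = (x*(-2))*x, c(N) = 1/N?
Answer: 961/256 ≈ 3.7539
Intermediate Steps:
J(x, M) = -2*x² (J(x, M) = (-2*x)*x = -2*x²)
(J(-1, -15) + c(4*4))² = (-2*(-1)² + 1/(4*4))² = (-2*1 + 1/16)² = (-2 + 1/16)² = (-31/16)² = 961/256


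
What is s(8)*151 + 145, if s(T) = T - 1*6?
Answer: 447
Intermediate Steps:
s(T) = -6 + T (s(T) = T - 6 = -6 + T)
s(8)*151 + 145 = (-6 + 8)*151 + 145 = 2*151 + 145 = 302 + 145 = 447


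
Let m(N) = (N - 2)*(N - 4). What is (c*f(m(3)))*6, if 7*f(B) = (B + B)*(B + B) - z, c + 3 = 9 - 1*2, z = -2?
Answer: 144/7 ≈ 20.571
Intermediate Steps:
m(N) = (-4 + N)*(-2 + N) (m(N) = (-2 + N)*(-4 + N) = (-4 + N)*(-2 + N))
c = 4 (c = -3 + (9 - 1*2) = -3 + (9 - 2) = -3 + 7 = 4)
f(B) = 2/7 + 4*B²/7 (f(B) = ((B + B)*(B + B) - 1*(-2))/7 = ((2*B)*(2*B) + 2)/7 = (4*B² + 2)/7 = (2 + 4*B²)/7 = 2/7 + 4*B²/7)
(c*f(m(3)))*6 = (4*(2/7 + 4*(8 + 3² - 6*3)²/7))*6 = (4*(2/7 + 4*(8 + 9 - 18)²/7))*6 = (4*(2/7 + (4/7)*(-1)²))*6 = (4*(2/7 + (4/7)*1))*6 = (4*(2/7 + 4/7))*6 = (4*(6/7))*6 = (24/7)*6 = 144/7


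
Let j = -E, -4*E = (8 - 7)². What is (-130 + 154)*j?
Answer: 6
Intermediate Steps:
E = -¼ (E = -(8 - 7)²/4 = -¼*1² = -¼*1 = -¼ ≈ -0.25000)
j = ¼ (j = -1*(-¼) = ¼ ≈ 0.25000)
(-130 + 154)*j = (-130 + 154)*(¼) = 24*(¼) = 6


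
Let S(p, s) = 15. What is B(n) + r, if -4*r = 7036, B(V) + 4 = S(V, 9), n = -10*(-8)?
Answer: -1748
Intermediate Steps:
n = 80
B(V) = 11 (B(V) = -4 + 15 = 11)
r = -1759 (r = -¼*7036 = -1759)
B(n) + r = 11 - 1759 = -1748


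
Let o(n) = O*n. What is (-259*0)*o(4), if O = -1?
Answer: 0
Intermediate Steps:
o(n) = -n
(-259*0)*o(4) = (-259*0)*(-1*4) = 0*(-4) = 0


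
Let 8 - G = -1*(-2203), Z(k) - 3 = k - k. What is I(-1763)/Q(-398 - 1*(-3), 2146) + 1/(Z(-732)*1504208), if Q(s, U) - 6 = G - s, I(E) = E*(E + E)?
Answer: -1558444224951/449758192 ≈ -3465.1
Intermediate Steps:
Z(k) = 3 (Z(k) = 3 + (k - k) = 3 + 0 = 3)
I(E) = 2*E² (I(E) = E*(2*E) = 2*E²)
G = -2195 (G = 8 - (-1)*(-2203) = 8 - 1*2203 = 8 - 2203 = -2195)
Q(s, U) = -2189 - s (Q(s, U) = 6 + (-2195 - s) = -2189 - s)
I(-1763)/Q(-398 - 1*(-3), 2146) + 1/(Z(-732)*1504208) = (2*(-1763)²)/(-2189 - (-398 - 1*(-3))) + 1/(3*1504208) = (2*3108169)/(-2189 - (-398 + 3)) + (⅓)*(1/1504208) = 6216338/(-2189 - 1*(-395)) + 1/4512624 = 6216338/(-2189 + 395) + 1/4512624 = 6216338/(-1794) + 1/4512624 = 6216338*(-1/1794) + 1/4512624 = -3108169/897 + 1/4512624 = -1558444224951/449758192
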